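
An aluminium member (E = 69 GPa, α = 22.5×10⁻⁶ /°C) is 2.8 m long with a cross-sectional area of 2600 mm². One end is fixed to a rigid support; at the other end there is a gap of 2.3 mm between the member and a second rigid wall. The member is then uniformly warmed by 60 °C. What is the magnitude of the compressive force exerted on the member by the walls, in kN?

P ≈ 94.8 kN

Free thermal elongation = αΔT L = 22.5×10⁻⁶ × 60 × 2800 = 3.78 mm.
The gap closes (δ_free > 2.3 mm) and the wall then resists a further 3.78 − 2.3 = 1.48 mm of expansion.
Compatibility: PL/(AE) = 1.48 mm, so σ = P/A = E × (1.48/2800) = 36.47 MPa.
Force on the wall = σA = 36.47 × 2600 mm² = 94.83 kN.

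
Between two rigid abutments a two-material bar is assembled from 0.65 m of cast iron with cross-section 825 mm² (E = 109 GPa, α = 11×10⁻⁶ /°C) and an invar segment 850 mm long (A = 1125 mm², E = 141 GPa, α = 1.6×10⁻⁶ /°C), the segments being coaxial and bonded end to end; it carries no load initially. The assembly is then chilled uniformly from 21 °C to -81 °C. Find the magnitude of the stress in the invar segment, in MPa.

σ ≈ 61.3 MPa (tensile)

With the walls removed the bar would change length by δ_free = Σ αᵢΔT Lᵢ = 11×10⁻⁶×102×650 + 1.6×10⁻⁶×102×850 = 0.868 mm.
The rigid supports impose zero overall length change; the single axial force P common to all segments must satisfy P Σ Lᵢ/(AᵢEᵢ) = δ_free.
Σ Lᵢ/(AᵢEᵢ) = 650/(825×109×10³) + 850/(1125×141×10³) = 1.259×10⁻⁵ mm/N.
P = 0.868 / 1.259×10⁻⁵ = 68960 N = 68.96 kN, tensile.
σ_{invar} = P / A = 68960 / 1125 = 61.3 MPa.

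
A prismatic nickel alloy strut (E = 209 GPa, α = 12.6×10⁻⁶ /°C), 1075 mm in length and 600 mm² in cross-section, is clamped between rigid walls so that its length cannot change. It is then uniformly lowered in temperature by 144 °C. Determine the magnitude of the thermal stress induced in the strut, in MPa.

σ ≈ 379 MPa (tensile)

Because both ends are immovable the net strain is zero, and the suppressed thermal strain is αΔT = 12.6×10⁻⁶ × 144 = 1814.4×10⁻⁶.
Hence σ = E·αΔT = 209×10³ × 1814.4×10⁻⁶ = 379.2 MPa, tensile.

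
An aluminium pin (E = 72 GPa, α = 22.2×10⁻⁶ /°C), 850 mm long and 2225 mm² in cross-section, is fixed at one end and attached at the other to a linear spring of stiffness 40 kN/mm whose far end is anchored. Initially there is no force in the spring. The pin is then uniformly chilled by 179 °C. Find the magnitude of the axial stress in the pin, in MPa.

The unrestrained thermal change is αΔT L = 22.2×10⁻⁶ × 179 × 850 = 3.378 mm.
With a force P in the spring, the elastic change of the pin is PL/(AE) and that of the spring is P/k; compatibility requires their sum to equal δ_free.
So P = δ_free / [L/(AE) + 1/k] = 3.378 / [ 850/(2225×72×10³) + 1/(40×10³) ].
P = 3.378 / 3.031×10⁻⁵ = 111500 N.
σ = P/A = 111500/2225 = 50.09 MPa.

σ ≈ 50.1 MPa (tensile)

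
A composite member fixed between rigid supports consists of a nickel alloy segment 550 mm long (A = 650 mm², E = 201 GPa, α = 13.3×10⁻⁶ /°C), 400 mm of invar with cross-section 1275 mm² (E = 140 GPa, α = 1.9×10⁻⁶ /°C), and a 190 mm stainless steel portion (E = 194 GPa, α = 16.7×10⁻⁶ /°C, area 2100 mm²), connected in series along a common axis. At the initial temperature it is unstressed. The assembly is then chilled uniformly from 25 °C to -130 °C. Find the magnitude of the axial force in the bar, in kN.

With the walls removed the bar would change length by δ_free = Σ αᵢΔT Lᵢ = 13.3×10⁻⁶×155×550 + 1.9×10⁻⁶×155×400 + 16.7×10⁻⁶×155×190 = 1.743 mm.
The rigid supports impose zero overall length change; the single axial force P common to all segments must satisfy P Σ Lᵢ/(AᵢEᵢ) = δ_free.
The series flexibility is Σ Lᵢ/(AᵢEᵢ) = 550/(650×201×10³) + 400/(1275×140×10³) + 190/(2100×194×10³) = 6.917×10⁻⁶ mm/N.
So P = 1.743 / 6.917×10⁻⁶ = 252.1 kN, tensile.

P ≈ 252 kN (tensile)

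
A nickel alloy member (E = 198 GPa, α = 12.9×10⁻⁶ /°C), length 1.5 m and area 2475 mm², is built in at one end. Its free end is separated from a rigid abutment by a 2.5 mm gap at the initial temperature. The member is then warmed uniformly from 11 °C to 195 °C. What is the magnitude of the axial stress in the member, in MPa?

σ ≈ 140 MPa (compressive)

Free thermal elongation = αΔT L = 12.9×10⁻⁶ × 184 × 1500 = 3.56 mm.
The gap closes (δ_free > 2.5 mm) and the wall then resists a further 3.56 − 2.5 = 1.06 mm of expansion.
So σ = E(δ_free − g)/L = 198×10³ × 1.06/1500 = 140 MPa.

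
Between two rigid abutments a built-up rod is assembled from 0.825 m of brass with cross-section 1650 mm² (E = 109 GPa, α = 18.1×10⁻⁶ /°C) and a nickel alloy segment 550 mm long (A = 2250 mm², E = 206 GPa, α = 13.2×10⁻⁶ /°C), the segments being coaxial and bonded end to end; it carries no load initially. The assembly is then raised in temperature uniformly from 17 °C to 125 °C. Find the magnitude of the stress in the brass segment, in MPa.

Free thermal expansion of the whole bar: Σ αᵢΔT Lᵢ = 18.1×10⁻⁶×108×825 + 13.2×10⁻⁶×108×550 = 2.397 mm.
Since the ends are fixed, an axial force P builds up, equal in every segment, with P · Σ Lᵢ/(AᵢEᵢ) = δ_free.
The series flexibility is Σ Lᵢ/(AᵢEᵢ) = 825/(1650×109×10³) + 550/(2250×206×10³) = 5.774×10⁻⁶ mm/N.
Hence P = δ_free / Σ(L/AE) = 2.397/5.774×10⁻⁶ = 415.1 kN (compressive).
σ_{brass} = P / A = 415100 / 1650 = 251.6 MPa.

σ ≈ 252 MPa (compressive)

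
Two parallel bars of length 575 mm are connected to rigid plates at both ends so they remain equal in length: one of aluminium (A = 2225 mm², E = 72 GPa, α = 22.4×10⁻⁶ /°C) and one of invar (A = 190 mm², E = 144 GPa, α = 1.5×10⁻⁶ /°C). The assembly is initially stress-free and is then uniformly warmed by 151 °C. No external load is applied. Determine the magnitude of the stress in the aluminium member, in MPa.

Both members must finish at the same length. With the larger α, the aluminium tends to over-expand; the plates restrain it, putting the aluminium in compression and the invar in tension. With no external load the two internal forces are equal and opposite, magnitude P.
Equating the net (thermal + elastic) strains gives |α₁ − α₂|·ΔT = P·[1/(A₁E₁) + 1/(A₂E₂)].
|α₁ − α₂|·ΔT = 20.9×10⁻⁶ × 151 = 0.003156.
1/(A₁E₁) + 1/(A₂E₂) = 1/(2225×72×10³) + 1/(190×144×10³) = 4.279×10⁻⁸ N⁻¹.
So P = 0.003156 / 4.279×10⁻⁸ = 73.75 kN.
σ_{aluminium} = P/A₁ = 73750/2225 = 33.15 MPa, compressive.

σ ≈ 33.1 MPa (compressive)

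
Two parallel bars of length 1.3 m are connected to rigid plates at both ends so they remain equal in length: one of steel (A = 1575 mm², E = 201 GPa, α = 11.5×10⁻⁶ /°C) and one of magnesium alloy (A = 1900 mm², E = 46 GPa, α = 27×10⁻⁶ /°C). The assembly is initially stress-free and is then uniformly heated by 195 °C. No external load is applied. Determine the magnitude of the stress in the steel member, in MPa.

Both members must finish at the same length. With the larger α, the magnesium alloy tends to over-expand; the plates restrain it, putting the magnesium alloy in compression and the steel in tension. With no external load the two internal forces are equal and opposite, magnitude P.
Equating the net (thermal + elastic) strains gives |α₁ − α₂|·ΔT = P·[1/(A₁E₁) + 1/(A₂E₂)].
|α₁ − α₂|·ΔT = 15.5×10⁻⁶ × 195 = 0.003023.
1/(A₁E₁) + 1/(A₂E₂) = 1/(1575×201×10³) + 1/(1900×46×10³) = 1.46×10⁻⁸ N⁻¹.
P = 0.003023 / 1.46×10⁻⁸ = 207000 N = 207 kN.
σ_{steel} = P/A₁ = 207000/1575 = 131.4 MPa, tensile.

σ ≈ 131 MPa (tensile)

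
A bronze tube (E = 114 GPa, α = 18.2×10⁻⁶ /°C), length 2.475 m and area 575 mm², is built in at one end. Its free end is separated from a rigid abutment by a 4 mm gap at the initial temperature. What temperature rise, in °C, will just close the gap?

Contact occurs when the free expansion equals the gap: αΔT L = 4 mm.
ΔT = 4 / (18.2×10⁻⁶ × 2475) = 88.8 °C.

ΔT ≈ 88.8 °C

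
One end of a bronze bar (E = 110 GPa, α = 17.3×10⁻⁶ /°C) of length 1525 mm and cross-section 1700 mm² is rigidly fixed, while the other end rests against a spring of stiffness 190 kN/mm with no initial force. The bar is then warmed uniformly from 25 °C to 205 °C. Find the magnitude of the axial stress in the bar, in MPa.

σ ≈ 208 MPa (compressive)

If the spring were absent the bar would lengthen by αΔT L = 17.3×10⁻⁶ × 180 × 1525 = 4.749 mm.
Let P be the compressive force at the spring. The bar shortens elastically by PL/(AE) and the spring compresses by P/k; together these equal δ_free.
So P = δ_free / [L/(AE) + 1/k] = 4.749 / [ 1525/(1700×110×10³) + 1/(190×10³) ].
P = 4.749 / 1.342×10⁻⁵ = 353900 N.
σ = P/A = 353900/1700 = 208.2 MPa.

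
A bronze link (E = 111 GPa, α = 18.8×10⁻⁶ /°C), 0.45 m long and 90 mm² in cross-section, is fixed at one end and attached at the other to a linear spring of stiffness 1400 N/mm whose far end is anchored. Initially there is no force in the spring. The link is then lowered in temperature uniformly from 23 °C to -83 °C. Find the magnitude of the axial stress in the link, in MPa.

The unrestrained thermal change is αΔT L = 18.8×10⁻⁶ × 106 × 450 = 0.8968 mm.
With a force P in the spring, the elastic change of the link is PL/(AE) and that of the spring is P/k; compatibility requires their sum to equal δ_free.
P [ L/(AE) + 1/k ] = δ_free → P [ 450/(90×111×10³) + 1/(1400) ] = 0.8968.
P = 0.8968 / 0.0007593 = 1181 N.
σ = P/A = 1181/90 = 13.12 MPa.

σ ≈ 13.1 MPa (tensile)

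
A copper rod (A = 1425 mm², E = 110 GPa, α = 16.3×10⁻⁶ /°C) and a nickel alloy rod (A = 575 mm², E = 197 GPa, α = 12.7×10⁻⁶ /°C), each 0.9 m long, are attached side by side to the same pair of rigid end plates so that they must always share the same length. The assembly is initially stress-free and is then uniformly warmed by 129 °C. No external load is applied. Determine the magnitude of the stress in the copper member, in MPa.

σ ≈ 21.4 MPa (compressive)

The copper has the larger α, so on heating it would change length more than the nickel alloy if both were free. The rigid plates force a common final length, so the copper is put into compression and the nickel alloy into tension, with equal and opposite forces P (no external load).
Compatibility of the two members (thermal + elastic change equal): (α₁ − α₂)ΔT = P·[1/(A₁E₁) + 1/(A₂E₂)].
|α₁ − α₂|·ΔT = 3.6×10⁻⁶ × 129 = 0.0004644.
1/(A₁E₁) + 1/(A₂E₂) = 1/(1425×110×10³) + 1/(575×197×10³) = 1.521×10⁻⁸ N⁻¹.
P = 0.0004644 / 1.521×10⁻⁸ = 30540 N = 30.54 kN.
σ_{copper} = P/A₁ = 30540/1425 = 21.43 MPa, compressive.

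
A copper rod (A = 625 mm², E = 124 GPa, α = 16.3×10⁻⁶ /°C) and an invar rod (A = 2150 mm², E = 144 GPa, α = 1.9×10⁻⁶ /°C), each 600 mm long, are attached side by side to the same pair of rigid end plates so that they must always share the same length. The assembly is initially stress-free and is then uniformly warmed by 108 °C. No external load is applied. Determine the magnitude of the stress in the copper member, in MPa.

σ ≈ 154 MPa (compressive)

Equilibrium of a rigid end plate with no external load gives equal and opposite internal forces ±P in the two members. Since α_{copper} > α_{invar}, heating drives the copper into compression and the invar into tension.
Setting the final lengths equal and cancelling L: (α₁ − α₂)ΔT = P/(A₁E₁) + P/(A₂E₂).
|α₁ − α₂|·ΔT = 14.4×10⁻⁶ × 108 = 0.001555.
1/(A₁E₁) + 1/(A₂E₂) = 1/(625×124×10³) + 1/(2150×144×10³) = 1.613×10⁻⁸ N⁻¹.
P = 0.001555 / 1.613×10⁻⁸ = 96400 N = 96.4 kN.
σ_{copper} = P/A₁ = 96400/625 = 154.2 MPa, compressive.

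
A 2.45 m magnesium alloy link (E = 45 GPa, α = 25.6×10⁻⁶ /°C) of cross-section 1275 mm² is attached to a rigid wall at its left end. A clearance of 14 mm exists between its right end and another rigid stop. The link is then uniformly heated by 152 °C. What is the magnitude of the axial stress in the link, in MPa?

σ ≈ 0 MPa

If the wall were absent the link would grow by αΔT L = 25.6×10⁻⁶ × 152 × 2450 = 9.533 mm.
Since δ_free = 9.53 mm is less than the 14 mm gap, the link never touches the wall. No axial force develops.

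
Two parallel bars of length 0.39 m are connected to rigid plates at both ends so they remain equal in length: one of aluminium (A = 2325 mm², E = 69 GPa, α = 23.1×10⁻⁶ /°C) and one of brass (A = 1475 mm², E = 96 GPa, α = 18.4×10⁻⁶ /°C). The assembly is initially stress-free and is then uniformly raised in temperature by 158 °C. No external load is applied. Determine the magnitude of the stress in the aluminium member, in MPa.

σ ≈ 24 MPa (compressive)

Both members must finish at the same length. With the larger α, the aluminium tends to over-expand; the plates restrain it, putting the aluminium in compression and the brass in tension. With no external load the two internal forces are equal and opposite, magnitude P.
Compatibility of the two members (thermal + elastic change equal): (α₁ − α₂)ΔT = P·[1/(A₁E₁) + 1/(A₂E₂)].
|α₁ − α₂|·ΔT = 4.7×10⁻⁶ × 158 = 0.0007426.
1/(A₁E₁) + 1/(A₂E₂) = 1/(2325×69×10³) + 1/(1475×96×10³) = 1.33×10⁻⁸ N⁻¹.
P = 0.0007426 / 1.33×10⁻⁸ = 55850 N = 55.85 kN.
σ_{aluminium} = P/A₁ = 55850/2325 = 24.02 MPa, compressive.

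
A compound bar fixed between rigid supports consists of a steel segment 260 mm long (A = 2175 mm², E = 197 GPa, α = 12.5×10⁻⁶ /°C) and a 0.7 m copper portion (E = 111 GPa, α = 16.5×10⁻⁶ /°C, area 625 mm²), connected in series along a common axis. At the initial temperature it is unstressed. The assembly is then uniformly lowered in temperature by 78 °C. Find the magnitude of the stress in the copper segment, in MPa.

Free thermal contraction of the whole bar: Σ αᵢΔT Lᵢ = 12.5×10⁻⁶×78×260 + 16.5×10⁻⁶×78×700 = 1.154 mm.
The walls prevent any net length change, so an axial force P (same in every segment) develops. Compatibility: P · Σ Lᵢ/(AᵢEᵢ) = δ_free.
Σ Lᵢ/(AᵢEᵢ) = 260/(2175×197×10³) + 700/(625×111×10³) = 1.07×10⁻⁵ mm/N.
So P = 1.154 / 1.07×10⁻⁵ = 107.9 kN, tensile.
σ_{copper} = P / A = 107900 / 625 = 172.7 MPa.

σ ≈ 173 MPa (tensile)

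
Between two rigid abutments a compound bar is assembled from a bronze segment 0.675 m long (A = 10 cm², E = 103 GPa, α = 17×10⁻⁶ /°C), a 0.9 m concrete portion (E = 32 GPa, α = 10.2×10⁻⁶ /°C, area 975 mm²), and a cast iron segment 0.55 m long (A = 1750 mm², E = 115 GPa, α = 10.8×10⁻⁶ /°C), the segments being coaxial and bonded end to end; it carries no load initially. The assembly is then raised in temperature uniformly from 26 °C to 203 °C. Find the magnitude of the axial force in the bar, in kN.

P ≈ 123 kN (compressive)

If the supports were absent, the total length change would be Σ αᵢΔT Lᵢ = 17×10⁻⁶×177×675 + 10.2×10⁻⁶×177×900 + 10.8×10⁻⁶×177×550 = 4.707 mm.
The rigid supports impose zero overall length change; the single axial force P common to all segments must satisfy P Σ Lᵢ/(AᵢEᵢ) = δ_free.
Σ Lᵢ/(AᵢEᵢ) = 675/(1000×103×10³) + 900/(975×32×10³) + 550/(1750×115×10³) = 3.813×10⁻⁵ mm/N.
Hence P = δ_free / Σ(L/AE) = 4.707/3.813×10⁻⁵ = 123.4 kN (compressive).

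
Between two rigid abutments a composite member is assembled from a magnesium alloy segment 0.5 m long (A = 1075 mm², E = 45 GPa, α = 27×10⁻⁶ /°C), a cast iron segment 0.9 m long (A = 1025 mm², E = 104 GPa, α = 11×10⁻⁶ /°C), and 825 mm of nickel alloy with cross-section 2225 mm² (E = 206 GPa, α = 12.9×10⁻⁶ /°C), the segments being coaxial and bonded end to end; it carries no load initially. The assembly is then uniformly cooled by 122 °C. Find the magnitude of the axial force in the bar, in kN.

P ≈ 202 kN (tensile)

Free thermal contraction of the whole bar: Σ αᵢΔT Lᵢ = 27×10⁻⁶×122×500 + 11×10⁻⁶×122×900 + 12.9×10⁻⁶×122×825 = 4.153 mm.
The walls prevent any net length change, so an axial force P (same in every segment) develops. Compatibility: P · Σ Lᵢ/(AᵢEᵢ) = δ_free.
Σ Lᵢ/(AᵢEᵢ) = 500/(1075×45×10³) + 900/(1025×104×10³) + 825/(2225×206×10³) = 2.058×10⁻⁵ mm/N.
So P = 4.153 / 2.058×10⁻⁵ = 201.8 kN, tensile.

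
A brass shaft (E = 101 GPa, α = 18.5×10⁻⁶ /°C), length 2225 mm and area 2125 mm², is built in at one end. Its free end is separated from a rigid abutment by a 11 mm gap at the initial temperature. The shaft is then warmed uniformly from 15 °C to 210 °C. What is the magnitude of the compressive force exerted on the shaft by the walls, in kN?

P ≈ 0 kN

Free thermal elongation = αΔT L = 18.5×10⁻⁶ × 195 × 2225 = 8.027 mm.
This is smaller than the 11 mm clearance, so the shaft expands freely without reaching the stop — the stress is zero.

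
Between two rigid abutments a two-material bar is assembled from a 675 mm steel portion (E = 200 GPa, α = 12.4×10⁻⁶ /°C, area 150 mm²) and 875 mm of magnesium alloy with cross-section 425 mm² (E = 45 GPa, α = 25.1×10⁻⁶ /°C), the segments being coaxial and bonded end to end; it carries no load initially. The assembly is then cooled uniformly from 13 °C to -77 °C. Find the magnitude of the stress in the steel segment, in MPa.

With the walls removed the bar would change length by δ_free = Σ αᵢΔT Lᵢ = 12.4×10⁻⁶×90×675 + 25.1×10⁻⁶×90×875 = 2.73 mm.
Since the ends are fixed, an axial force P builds up, equal in every segment, with P · Σ Lᵢ/(AᵢEᵢ) = δ_free.
Σ Lᵢ/(AᵢEᵢ) = 675/(150×200×10³) + 875/(425×45×10³) = 6.825×10⁻⁵ mm/N.
Hence P = δ_free / Σ(L/AE) = 2.73/6.825×10⁻⁵ = 40 kN (tensile).
σ_{steel} = P / A = 40000 / 150 = 266.7 MPa.

σ ≈ 267 MPa (tensile)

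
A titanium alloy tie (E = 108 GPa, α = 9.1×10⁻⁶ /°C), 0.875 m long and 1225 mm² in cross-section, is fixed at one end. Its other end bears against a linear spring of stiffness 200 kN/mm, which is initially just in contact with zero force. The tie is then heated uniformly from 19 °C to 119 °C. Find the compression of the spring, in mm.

δ ≈ 0.343 mm

If the spring were absent the tie would lengthen by αΔT L = 9.1×10⁻⁶ × 100 × 875 = 0.7962 mm.
With a force P in the spring, the elastic change of the tie is PL/(AE) and that of the spring is P/k; compatibility requires their sum to equal δ_free.
So P = δ_free / [L/(AE) + 1/k] = 0.7962 / [ 875/(1225×108×10³) + 1/(200×10³) ].
P = 0.7962 / 1.161×10⁻⁵ = 68560 N.
Spring compression = P/k = 68560/(200×10³) = 0.3428 mm.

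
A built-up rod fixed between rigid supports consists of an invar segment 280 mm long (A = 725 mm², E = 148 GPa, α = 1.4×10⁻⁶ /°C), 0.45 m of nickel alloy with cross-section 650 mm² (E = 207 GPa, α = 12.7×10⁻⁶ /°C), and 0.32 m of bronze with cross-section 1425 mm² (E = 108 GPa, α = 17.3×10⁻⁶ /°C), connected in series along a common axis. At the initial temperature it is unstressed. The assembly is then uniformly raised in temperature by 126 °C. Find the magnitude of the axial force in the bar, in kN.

If the supports were absent, the total length change would be Σ αᵢΔT Lᵢ = 1.4×10⁻⁶×126×280 + 12.7×10⁻⁶×126×450 + 17.3×10⁻⁶×126×320 = 1.467 mm.
The walls prevent any net length change, so an axial force P (same in every segment) develops. Compatibility: P · Σ Lᵢ/(AᵢEᵢ) = δ_free.
The series flexibility is Σ Lᵢ/(AᵢEᵢ) = 280/(725×148×10³) + 450/(650×207×10³) + 320/(1425×108×10³) = 8.033×10⁻⁶ mm/N.
So P = 1.467 / 8.033×10⁻⁶ = 182.6 kN, compressive.

P ≈ 183 kN (compressive)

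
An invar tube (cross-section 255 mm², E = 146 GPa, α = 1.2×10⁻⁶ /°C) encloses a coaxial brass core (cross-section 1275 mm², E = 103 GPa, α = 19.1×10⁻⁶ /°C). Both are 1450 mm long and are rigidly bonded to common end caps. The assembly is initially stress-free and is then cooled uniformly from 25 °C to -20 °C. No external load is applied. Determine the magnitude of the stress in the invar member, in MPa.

Both members must finish at the same length. With the larger α, the brass tends to over-contract; the plates restrain it, putting the brass in tension and the invar in compression. With no external load the two internal forces are equal and opposite, magnitude P.
Equating the net (thermal + elastic) strains gives |α₁ − α₂|·ΔT = P·[1/(A₁E₁) + 1/(A₂E₂)].
|α₁ − α₂|·ΔT = 17.9×10⁻⁶ × 45 = 0.0008055.
1/(A₁E₁) + 1/(A₂E₂) = 1/(255×146×10³) + 1/(1275×103×10³) = 3.447×10⁻⁸ N⁻¹.
So P = 0.0008055 / 3.447×10⁻⁸ = 23.36 kN.
σ_{invar} = P/A₁ = 23360/255 = 91.63 MPa, compressive.

σ ≈ 91.6 MPa (compressive)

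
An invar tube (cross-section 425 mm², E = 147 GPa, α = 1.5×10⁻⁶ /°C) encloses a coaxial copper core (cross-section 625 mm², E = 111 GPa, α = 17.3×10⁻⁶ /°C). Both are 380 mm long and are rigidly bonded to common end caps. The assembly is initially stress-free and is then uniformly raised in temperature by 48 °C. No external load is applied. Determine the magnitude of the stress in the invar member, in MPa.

The copper has the larger α, so on heating it would change length more than the invar if both were free. The rigid plates force a common final length, so the copper is put into compression and the invar into tension, with equal and opposite forces P (no external load).
Equating the net (thermal + elastic) strains gives |α₁ − α₂|·ΔT = P·[1/(A₁E₁) + 1/(A₂E₂)].
|α₁ − α₂|·ΔT = 15.8×10⁻⁶ × 48 = 0.0007584.
1/(A₁E₁) + 1/(A₂E₂) = 1/(425×147×10³) + 1/(625×111×10³) = 3.042×10⁻⁸ N⁻¹.
So P = 0.0007584 / 3.042×10⁻⁸ = 24.93 kN.
σ_{invar} = P/A₁ = 24930/425 = 58.66 MPa, tensile.

σ ≈ 58.7 MPa (tensile)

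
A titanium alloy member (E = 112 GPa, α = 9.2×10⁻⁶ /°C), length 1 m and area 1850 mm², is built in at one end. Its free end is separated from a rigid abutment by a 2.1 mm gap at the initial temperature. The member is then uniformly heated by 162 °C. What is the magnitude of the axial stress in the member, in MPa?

Free thermal elongation = αΔT L = 9.2×10⁻⁶ × 162 × 1000 = 1.49 mm.
Since δ_free = 1.49 mm is less than the 2.1 mm gap, the member never touches the wall. No axial force develops.

σ ≈ 0 MPa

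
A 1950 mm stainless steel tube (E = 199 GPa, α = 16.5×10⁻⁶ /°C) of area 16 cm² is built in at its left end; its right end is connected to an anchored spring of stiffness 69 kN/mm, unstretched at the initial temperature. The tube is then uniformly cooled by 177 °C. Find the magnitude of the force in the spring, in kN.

P ≈ 276 kN

Free thermal contraction: δ_free = αΔT L = 16.5×10⁻⁶ × 177 × 1950 = 5.695 mm.
Let P be the tensile force in the spring. The tube extends elastically by PL/(AE) and the spring stretches by P/k; together these equal δ_free.
P [ L/(AE) + 1/k ] = δ_free → P [ 1950/(1600×199×10³) + 1/(69×10³) ] = 5.695.
P = 5.695 / 2.062×10⁻⁵ = 276200 N.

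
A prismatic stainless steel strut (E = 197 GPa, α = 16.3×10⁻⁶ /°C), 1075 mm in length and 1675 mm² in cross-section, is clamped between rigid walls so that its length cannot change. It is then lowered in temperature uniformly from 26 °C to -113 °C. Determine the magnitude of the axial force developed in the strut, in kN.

P ≈ 748 kN (tensile)

With zero net strain, σ = E·αΔT = 197 GPa × 16.3×10⁻⁶ × 139 = 446.3 MPa.
P = AEαΔT = 1675 × 197×10³ × 16.3×10⁻⁶ × 139 = 747.6 kN (tensile).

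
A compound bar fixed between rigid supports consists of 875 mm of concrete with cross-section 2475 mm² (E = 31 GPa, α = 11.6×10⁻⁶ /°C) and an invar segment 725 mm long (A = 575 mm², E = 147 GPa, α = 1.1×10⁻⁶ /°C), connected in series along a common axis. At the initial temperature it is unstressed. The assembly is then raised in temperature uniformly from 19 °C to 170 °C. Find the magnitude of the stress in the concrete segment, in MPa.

With the walls removed the bar would change length by δ_free = Σ αᵢΔT Lᵢ = 11.6×10⁻⁶×151×875 + 1.1×10⁻⁶×151×725 = 1.653 mm.
The walls prevent any net length change, so an axial force P (same in every segment) develops. Compatibility: P · Σ Lᵢ/(AᵢEᵢ) = δ_free.
The series flexibility is Σ Lᵢ/(AᵢEᵢ) = 875/(2475×31×10³) + 725/(575×147×10³) = 1.998×10⁻⁵ mm/N.
Hence P = δ_free / Σ(L/AE) = 1.653/1.998×10⁻⁵ = 82.73 kN (compressive).
σ_{concrete} = P / A = 82730 / 2475 = 33.43 MPa.

σ ≈ 33.4 MPa (compressive)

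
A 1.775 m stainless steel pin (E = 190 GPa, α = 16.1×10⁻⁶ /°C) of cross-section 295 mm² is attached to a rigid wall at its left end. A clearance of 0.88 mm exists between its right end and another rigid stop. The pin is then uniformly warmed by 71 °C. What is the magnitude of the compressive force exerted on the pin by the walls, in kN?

Free thermal elongation = αΔT L = 16.1×10⁻⁶ × 71 × 1775 = 2.029 mm.
This exceeds the 0.88 mm gap, so the wall pushes back. The portion of expansion that must be recovered elastically is δ_free − gap = 2.029 − 0.88 = 1.149 mm.
So σ = E(δ_free − g)/L = 190×10³ × 1.149/1775 = 123 MPa.
P = σA = 123 × 295 = 36.28 kN.

P ≈ 36.3 kN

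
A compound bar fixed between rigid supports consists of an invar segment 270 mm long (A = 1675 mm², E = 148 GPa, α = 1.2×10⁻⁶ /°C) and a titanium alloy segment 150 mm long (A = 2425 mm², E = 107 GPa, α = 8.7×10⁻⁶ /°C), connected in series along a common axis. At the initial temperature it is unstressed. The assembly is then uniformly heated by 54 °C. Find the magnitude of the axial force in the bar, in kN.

With the walls removed the bar would change length by δ_free = Σ αᵢΔT Lᵢ = 1.2×10⁻⁶×54×270 + 8.7×10⁻⁶×54×150 = 0.08797 mm.
Since the ends are fixed, an axial force P builds up, equal in every segment, with P · Σ Lᵢ/(AᵢEᵢ) = δ_free.
The series flexibility is Σ Lᵢ/(AᵢEᵢ) = 270/(1675×148×10³) + 150/(2425×107×10³) = 1.667×10⁻⁶ mm/N.
P = 0.08797 / 1.667×10⁻⁶ = 52760 N = 52.76 kN, compressive.

P ≈ 52.8 kN (compressive)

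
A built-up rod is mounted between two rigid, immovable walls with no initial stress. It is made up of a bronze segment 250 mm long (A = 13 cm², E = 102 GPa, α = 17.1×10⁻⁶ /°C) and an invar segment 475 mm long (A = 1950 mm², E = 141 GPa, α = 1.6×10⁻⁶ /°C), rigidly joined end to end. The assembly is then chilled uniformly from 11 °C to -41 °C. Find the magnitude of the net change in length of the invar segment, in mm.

|ΔL| ≈ 0.0857 mm

Free thermal contraction of the whole bar: Σ αᵢΔT Lᵢ = 17.1×10⁻⁶×52×250 + 1.6×10⁻⁶×52×475 = 0.2618 mm.
Since the ends are fixed, an axial force P builds up, equal in every segment, with P · Σ Lᵢ/(AᵢEᵢ) = δ_free.
Σ Lᵢ/(AᵢEᵢ) = 250/(1300×102×10³) + 475/(1950×141×10³) = 3.613×10⁻⁶ mm/N.
Hence P = δ_free / Σ(L/AE) = 0.2618/3.613×10⁻⁶ = 72.47 kN (tensile).
For the invar segment, free thermal change = 1.6×10⁻⁶×52×475 = 0.03952 mm and elastic change from P = 72470×475/(1950×141×10³) = 0.1252 mm; these oppose, so the net change is 0.0857 mm (segment lengthens).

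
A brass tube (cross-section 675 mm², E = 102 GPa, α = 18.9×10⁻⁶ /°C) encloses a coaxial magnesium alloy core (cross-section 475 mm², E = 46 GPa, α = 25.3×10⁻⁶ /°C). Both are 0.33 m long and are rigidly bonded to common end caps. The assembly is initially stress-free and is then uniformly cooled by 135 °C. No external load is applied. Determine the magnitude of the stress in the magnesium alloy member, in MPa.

σ ≈ 30.2 MPa (tensile)

Both members must finish at the same length. With the larger α, the magnesium alloy tends to over-contract; the plates restrain it, putting the magnesium alloy in tension and the brass in compression. With no external load the two internal forces are equal and opposite, magnitude P.
Equating the net (thermal + elastic) strains gives |α₁ − α₂|·ΔT = P·[1/(A₁E₁) + 1/(A₂E₂)].
|α₁ − α₂|·ΔT = 6.4×10⁻⁶ × 135 = 0.000864.
1/(A₁E₁) + 1/(A₂E₂) = 1/(675×102×10³) + 1/(475×46×10³) = 6.029×10⁻⁸ N⁻¹.
P = 0.000864 / 6.029×10⁻⁸ = 14330 N = 14.33 kN.
σ_{magnesium alloy} = P/A₂ = 14330/475 = 30.17 MPa, tensile.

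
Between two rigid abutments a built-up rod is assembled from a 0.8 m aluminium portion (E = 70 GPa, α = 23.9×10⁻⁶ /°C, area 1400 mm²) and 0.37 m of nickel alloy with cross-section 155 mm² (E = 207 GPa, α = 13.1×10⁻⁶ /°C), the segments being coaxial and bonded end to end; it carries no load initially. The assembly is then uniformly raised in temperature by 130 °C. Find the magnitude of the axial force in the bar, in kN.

P ≈ 158 kN (compressive)

Free thermal expansion of the whole bar: Σ αᵢΔT Lᵢ = 23.9×10⁻⁶×130×800 + 13.1×10⁻⁶×130×370 = 3.116 mm.
The rigid supports impose zero overall length change; the single axial force P common to all segments must satisfy P Σ Lᵢ/(AᵢEᵢ) = δ_free.
The series flexibility is Σ Lᵢ/(AᵢEᵢ) = 800/(1400×70×10³) + 370/(155×207×10³) = 1.97×10⁻⁵ mm/N.
Hence P = δ_free / Σ(L/AE) = 3.116/1.97×10⁻⁵ = 158.2 kN (compressive).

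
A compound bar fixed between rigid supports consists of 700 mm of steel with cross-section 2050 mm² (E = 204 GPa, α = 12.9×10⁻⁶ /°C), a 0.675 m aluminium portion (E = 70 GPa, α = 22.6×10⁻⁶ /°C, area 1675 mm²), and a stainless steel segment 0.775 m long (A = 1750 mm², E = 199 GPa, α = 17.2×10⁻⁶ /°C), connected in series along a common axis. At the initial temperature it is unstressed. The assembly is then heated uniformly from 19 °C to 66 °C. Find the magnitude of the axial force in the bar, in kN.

With the walls removed the bar would change length by δ_free = Σ αᵢΔT Lᵢ = 12.9×10⁻⁶×47×700 + 22.6×10⁻⁶×47×675 + 17.2×10⁻⁶×47×775 = 1.768 mm.
Since the ends are fixed, an axial force P builds up, equal in every segment, with P · Σ Lᵢ/(AᵢEᵢ) = δ_free.
Σ Lᵢ/(AᵢEᵢ) = 700/(2050×204×10³) + 675/(1675×70×10³) + 775/(1750×199×10³) = 9.656×10⁻⁶ mm/N.
P = 1.768 / 9.656×10⁻⁶ = 183100 N = 183.1 kN, compressive.

P ≈ 183 kN (compressive)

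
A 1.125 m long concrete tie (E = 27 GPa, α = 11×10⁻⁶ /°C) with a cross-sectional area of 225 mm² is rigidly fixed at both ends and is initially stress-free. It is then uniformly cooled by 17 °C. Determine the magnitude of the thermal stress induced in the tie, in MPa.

Because both ends are immovable the net strain is zero, and the suppressed thermal strain is αΔT = 11×10⁻⁶ × 17 = 187×10⁻⁶.
The stress required to suppress this strain is σ = Eε = 27×10³ × 187×10⁻⁶ = 5.049 MPa, tensile since the tie is trying to contract.

σ ≈ 5.05 MPa (tensile)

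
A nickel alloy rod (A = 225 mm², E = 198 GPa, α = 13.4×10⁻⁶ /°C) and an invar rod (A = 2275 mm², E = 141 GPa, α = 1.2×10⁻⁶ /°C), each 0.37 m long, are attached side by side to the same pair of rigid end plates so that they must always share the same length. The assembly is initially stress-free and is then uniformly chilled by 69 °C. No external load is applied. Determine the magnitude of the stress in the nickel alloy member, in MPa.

σ ≈ 146 MPa (tensile)

Both members must finish at the same length. With the larger α, the nickel alloy tends to over-contract; the plates restrain it, putting the nickel alloy in tension and the invar in compression. With no external load the two internal forces are equal and opposite, magnitude P.
Setting the final lengths equal and cancelling L: (α₁ − α₂)ΔT = P/(A₁E₁) + P/(A₂E₂).
|α₁ − α₂|·ΔT = 12.2×10⁻⁶ × 69 = 0.0008418.
1/(A₁E₁) + 1/(A₂E₂) = 1/(225×198×10³) + 1/(2275×141×10³) = 2.556×10⁻⁸ N⁻¹.
So P = 0.0008418 / 2.556×10⁻⁸ = 32.93 kN.
σ_{nickel alloy} = P/A₁ = 32930/225 = 146.4 MPa, tensile.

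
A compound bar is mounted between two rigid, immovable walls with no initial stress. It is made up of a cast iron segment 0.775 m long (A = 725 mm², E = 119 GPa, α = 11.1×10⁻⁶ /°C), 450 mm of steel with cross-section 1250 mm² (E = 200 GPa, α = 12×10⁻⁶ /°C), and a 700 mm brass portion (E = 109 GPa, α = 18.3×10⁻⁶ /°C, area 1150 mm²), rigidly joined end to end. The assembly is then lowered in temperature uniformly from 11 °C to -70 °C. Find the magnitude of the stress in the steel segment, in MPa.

With the walls removed the bar would change length by δ_free = Σ αᵢΔT Lᵢ = 11.1×10⁻⁶×81×775 + 12×10⁻⁶×81×450 + 18.3×10⁻⁶×81×700 = 2.172 mm.
The walls prevent any net length change, so an axial force P (same in every segment) develops. Compatibility: P · Σ Lᵢ/(AᵢEᵢ) = δ_free.
Σ Lᵢ/(AᵢEᵢ) = 775/(725×119×10³) + 450/(1250×200×10³) + 700/(1150×109×10³) = 1.637×10⁻⁵ mm/N.
Hence P = δ_free / Σ(L/AE) = 2.172/1.637×10⁻⁵ = 132.7 kN (tensile).
σ_{steel} = P / A = 132700 / 1250 = 106.2 MPa.

σ ≈ 106 MPa (tensile)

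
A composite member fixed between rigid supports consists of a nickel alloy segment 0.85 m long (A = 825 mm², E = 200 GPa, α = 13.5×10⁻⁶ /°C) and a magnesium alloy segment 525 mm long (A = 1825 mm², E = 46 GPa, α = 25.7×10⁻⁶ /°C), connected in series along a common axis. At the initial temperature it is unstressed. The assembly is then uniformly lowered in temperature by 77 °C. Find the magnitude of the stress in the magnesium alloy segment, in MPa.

If the supports were absent, the total length change would be Σ αᵢΔT Lᵢ = 13.5×10⁻⁶×77×850 + 25.7×10⁻⁶×77×525 = 1.922 mm.
The rigid supports impose zero overall length change; the single axial force P common to all segments must satisfy P Σ Lᵢ/(AᵢEᵢ) = δ_free.
The series flexibility is Σ Lᵢ/(AᵢEᵢ) = 850/(825×200×10³) + 525/(1825×46×10³) = 1.141×10⁻⁵ mm/N.
So P = 1.922 / 1.141×10⁻⁵ = 168.6 kN, tensile.
σ_{magnesium alloy} = P / A = 168600 / 1825 = 92.36 MPa.

σ ≈ 92.4 MPa (tensile)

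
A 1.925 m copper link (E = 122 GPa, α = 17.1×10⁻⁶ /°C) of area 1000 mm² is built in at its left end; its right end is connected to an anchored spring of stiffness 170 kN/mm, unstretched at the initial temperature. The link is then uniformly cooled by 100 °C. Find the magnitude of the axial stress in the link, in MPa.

Free thermal contraction: δ_free = αΔT L = 17.1×10⁻⁶ × 100 × 1925 = 3.292 mm.
With a force P in the spring, the elastic change of the link is PL/(AE) and that of the spring is P/k; compatibility requires their sum to equal δ_free.
P [ L/(AE) + 1/k ] = δ_free → P [ 1925/(1000×122×10³) + 1/(170×10³) ] = 3.292.
P = 3.292 / 2.166×10⁻⁵ = 152000 N.
σ = P/A = 152000/1000 = 152 MPa.

σ ≈ 152 MPa (tensile)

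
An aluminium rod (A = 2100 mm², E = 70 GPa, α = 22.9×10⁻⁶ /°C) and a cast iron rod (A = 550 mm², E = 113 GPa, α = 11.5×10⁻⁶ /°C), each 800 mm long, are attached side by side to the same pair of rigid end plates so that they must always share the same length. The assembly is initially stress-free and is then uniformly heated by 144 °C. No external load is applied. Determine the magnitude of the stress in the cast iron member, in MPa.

Both members must finish at the same length. With the larger α, the aluminium tends to over-expand; the plates restrain it, putting the aluminium in compression and the cast iron in tension. With no external load the two internal forces are equal and opposite, magnitude P.
Compatibility of the two members (thermal + elastic change equal): (α₁ − α₂)ΔT = P·[1/(A₁E₁) + 1/(A₂E₂)].
|α₁ − α₂|·ΔT = 11.4×10⁻⁶ × 144 = 0.001642.
1/(A₁E₁) + 1/(A₂E₂) = 1/(2100×70×10³) + 1/(550×113×10³) = 2.289×10⁻⁸ N⁻¹.
P = 0.001642 / 2.289×10⁻⁸ = 71710 N = 71.71 kN.
σ_{cast iron} = P/A₂ = 71710/550 = 130.4 MPa, tensile.

σ ≈ 130 MPa (tensile)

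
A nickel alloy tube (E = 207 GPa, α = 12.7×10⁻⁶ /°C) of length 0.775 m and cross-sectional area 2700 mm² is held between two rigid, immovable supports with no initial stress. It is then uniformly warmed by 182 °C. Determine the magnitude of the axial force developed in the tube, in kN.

The ends cannot move, so σ = EαΔT = 207×10³ × 12.7×10⁻⁶ × 182 = 478.5 MPa.
P = AEαΔT = 2700 × 207×10³ × 12.7×10⁻⁶ × 182 = 1292 kN (compressive).

P ≈ 1290 kN (compressive)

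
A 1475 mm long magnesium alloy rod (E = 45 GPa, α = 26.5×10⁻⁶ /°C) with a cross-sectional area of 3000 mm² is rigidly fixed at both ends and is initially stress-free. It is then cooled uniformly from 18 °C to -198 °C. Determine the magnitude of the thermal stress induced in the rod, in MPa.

Because both ends are immovable the net strain is zero, and the suppressed thermal strain is αΔT = 26.5×10⁻⁶ × 216 = 5724×10⁻⁶.
σ = EαΔT = 45×10³ × 26.5×10⁻⁶ × 216 = 257.6 MPa (tensile; the rod is trying to contract).

σ ≈ 258 MPa (tensile)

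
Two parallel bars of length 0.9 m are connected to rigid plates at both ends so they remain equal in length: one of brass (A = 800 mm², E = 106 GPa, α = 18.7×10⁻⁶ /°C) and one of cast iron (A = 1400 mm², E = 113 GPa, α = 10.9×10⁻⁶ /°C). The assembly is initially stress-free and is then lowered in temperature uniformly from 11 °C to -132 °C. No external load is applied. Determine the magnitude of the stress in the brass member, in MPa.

Both members must finish at the same length. With the larger α, the brass tends to over-contract; the plates restrain it, putting the brass in tension and the cast iron in compression. With no external load the two internal forces are equal and opposite, magnitude P.
Equating the net (thermal + elastic) strains gives |α₁ − α₂|·ΔT = P·[1/(A₁E₁) + 1/(A₂E₂)].
|α₁ − α₂|·ΔT = 7.8×10⁻⁶ × 143 = 0.001115.
1/(A₁E₁) + 1/(A₂E₂) = 1/(800×106×10³) + 1/(1400×113×10³) = 1.811×10⁻⁸ N⁻¹.
P = 0.001115 / 1.811×10⁻⁸ = 61580 N = 61.58 kN.
σ_{brass} = P/A₁ = 61580/800 = 76.97 MPa, tensile.

σ ≈ 77 MPa (tensile)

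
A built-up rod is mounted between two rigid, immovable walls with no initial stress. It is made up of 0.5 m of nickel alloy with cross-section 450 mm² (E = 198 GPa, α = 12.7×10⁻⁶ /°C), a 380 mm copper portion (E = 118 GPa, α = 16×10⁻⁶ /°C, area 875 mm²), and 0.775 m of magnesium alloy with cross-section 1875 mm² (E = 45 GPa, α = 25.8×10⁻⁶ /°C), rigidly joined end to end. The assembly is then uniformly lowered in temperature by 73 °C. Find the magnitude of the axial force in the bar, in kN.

P ≈ 128 kN (tensile)

With the walls removed the bar would change length by δ_free = Σ αᵢΔT Lᵢ = 12.7×10⁻⁶×73×500 + 16×10⁻⁶×73×380 + 25.8×10⁻⁶×73×775 = 2.367 mm.
The walls prevent any net length change, so an axial force P (same in every segment) develops. Compatibility: P · Σ Lᵢ/(AᵢEᵢ) = δ_free.
The series flexibility is Σ Lᵢ/(AᵢEᵢ) = 500/(450×198×10³) + 380/(875×118×10³) + 775/(1875×45×10³) = 1.848×10⁻⁵ mm/N.
Hence P = δ_free / Σ(L/AE) = 2.367/1.848×10⁻⁵ = 128.1 kN (tensile).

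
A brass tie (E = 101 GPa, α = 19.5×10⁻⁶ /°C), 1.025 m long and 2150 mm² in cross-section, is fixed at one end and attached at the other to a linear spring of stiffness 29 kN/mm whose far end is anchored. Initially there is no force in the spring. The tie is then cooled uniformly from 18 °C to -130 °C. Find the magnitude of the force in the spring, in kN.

The unrestrained thermal change is αΔT L = 19.5×10⁻⁶ × 148 × 1025 = 2.958 mm.
With a force P in the spring, the elastic change of the tie is PL/(AE) and that of the spring is P/k; compatibility requires their sum to equal δ_free.
P [ L/(AE) + 1/k ] = δ_free → P [ 1025/(2150×101×10³) + 1/(29×10³) ] = 2.958.
P = 2.958 / 3.92×10⁻⁵ = 75460 N.

P ≈ 75.5 kN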